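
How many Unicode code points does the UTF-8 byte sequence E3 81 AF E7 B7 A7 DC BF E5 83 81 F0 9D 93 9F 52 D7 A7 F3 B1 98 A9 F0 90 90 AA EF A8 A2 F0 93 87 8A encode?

11

Byte at offset 0: 0xE3 = 11100011 → 3-byte char (#1). Advance 3.
Byte at offset 3: 0xE7 = 11100111 → 3-byte char (#2). Advance 3.
Byte at offset 6: 0xDC = 11011100 → 2-byte char (#3). Advance 2.
Byte at offset 8: 0xE5 = 11100101 → 3-byte char (#4). Advance 3.
Byte at offset 11: 0xF0 = 11110000 → 4-byte char (#5). Advance 4.
Byte at offset 15: 0x52 = 01010010 → 1-byte char (#6). Advance 1.
Byte at offset 16: 0xD7 = 11010111 → 2-byte char (#7). Advance 2.
Byte at offset 18: 0xF3 = 11110011 → 4-byte char (#8). Advance 4.
Byte at offset 22: 0xF0 = 11110000 → 4-byte char (#9). Advance 4.
Byte at offset 26: 0xEF = 11101111 → 3-byte char (#10). Advance 3.
Byte at offset 29: 0xF0 = 11110000 → 4-byte char (#11). Advance 4.
Reached end at offset 33 after 11 code points.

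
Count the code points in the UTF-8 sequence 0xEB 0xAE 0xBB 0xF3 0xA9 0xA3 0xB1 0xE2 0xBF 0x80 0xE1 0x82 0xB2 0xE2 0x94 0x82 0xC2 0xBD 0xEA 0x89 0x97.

7

Byte at offset 0: 0xEB = 11101011 → 3-byte char (#1). Advance 3.
Byte at offset 3: 0xF3 = 11110011 → 4-byte char (#2). Advance 4.
Byte at offset 7: 0xE2 = 11100010 → 3-byte char (#3). Advance 3.
Byte at offset 10: 0xE1 = 11100001 → 3-byte char (#4). Advance 3.
Byte at offset 13: 0xE2 = 11100010 → 3-byte char (#5). Advance 3.
Byte at offset 16: 0xC2 = 11000010 → 2-byte char (#6). Advance 2.
Byte at offset 18: 0xEA = 11101010 → 3-byte char (#7). Advance 3.
Reached end at offset 21 after 7 code points.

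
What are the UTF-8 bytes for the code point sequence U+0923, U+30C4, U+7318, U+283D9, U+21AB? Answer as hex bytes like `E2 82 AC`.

U+0923: 3-byte form → E0 A4 A3.
U+30C4: 3-byte form → E3 83 84.
U+7318: 3-byte form → E7 8C 98.
U+283D9: 4-byte form → F0 A8 8F 99.
U+21AB: 3-byte form → E2 86 AB.
Concatenated (16 bytes): E0 A4 A3 E3 83 84 E7 8C 98 F0 A8 8F 99 E2 86 AB.

E0 A4 A3 E3 83 84 E7 8C 98 F0 A8 8F 99 E2 86 AB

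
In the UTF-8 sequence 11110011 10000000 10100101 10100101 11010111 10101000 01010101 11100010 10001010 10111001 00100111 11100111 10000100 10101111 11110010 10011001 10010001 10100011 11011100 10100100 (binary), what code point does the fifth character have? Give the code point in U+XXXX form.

U+0027

Offset 0: leading byte 0xF3 = 11110011 → 4-byte char #1 = F3 80 A5 A5.
Offset 4: leading byte 0xD7 = 11010111 → 2-byte char #2 = D7 A8.
Offset 6: leading byte 0x55 = 01010101 → 1-byte char #3 = 55.
Offset 7: leading byte 0xE2 = 11100010 → 3-byte char #4 = E2 8A B9.
Offset 10: leading byte 0x27 = 00100111 → 1-byte char #5 = 27.
Leading byte 0x27 = 00100111 matches 0xxxxxxx → 1-byte sequence.
Byte 1: 0x27 = 00100111, payload 0100111 (7 bits).
Concatenate: 0100111 = 0x27 (7 bits → U+0027).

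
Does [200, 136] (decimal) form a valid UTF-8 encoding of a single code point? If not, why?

valid

Leading byte 0xC8 = 11001000 → 2-byte form.
Continuation bytes 0x88=10001000 all match 10xxxxxx.
Decoded value 0x208 is ≥ 0x80 (shortest form) and not a surrogate.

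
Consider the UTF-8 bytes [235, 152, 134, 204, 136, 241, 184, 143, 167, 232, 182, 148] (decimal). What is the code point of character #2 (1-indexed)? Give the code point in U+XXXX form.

Offset 0: leading byte 0xEB = 11101011 → 3-byte char #1 = EB 98 86.
Offset 3: leading byte 0xCC = 11001100 → 2-byte char #2 = CC 88.
Leading byte 0xCC = 11001100 matches 110xxxxx → 2-byte sequence.
Byte 1: 0xCC = 11001100, payload 01100 (5 bits).
Byte 2: 0x88 = 10001000 (10xxxxxx ✓), payload 001000.
Concatenate: 01100001000 = 0x308 (11 bits → U+0308).

U+0308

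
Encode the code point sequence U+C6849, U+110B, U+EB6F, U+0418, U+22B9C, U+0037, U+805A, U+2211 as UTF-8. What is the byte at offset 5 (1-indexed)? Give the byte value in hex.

1-indexed offset 5 is 0-indexed offset 4.
U+C6849 → 4-byte form F3 86 A1 89 at offsets 0–3.
U+110B → 3-byte form E1 84 8B at offsets 4–6.
Offset 4 falls in char 2's range; it's byte 1 of E1 84 8B = 0xE1.

0xE1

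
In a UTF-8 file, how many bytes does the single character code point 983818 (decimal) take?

4

U+F030A = 0xF030A. UTF-8 uses 1 byte below 0x80, 2 below 0x800, 3 below 0x10000, 4 up to 0x10FFFF. 0xF030A is in U+10000–U+10FFFF → 4 bytes.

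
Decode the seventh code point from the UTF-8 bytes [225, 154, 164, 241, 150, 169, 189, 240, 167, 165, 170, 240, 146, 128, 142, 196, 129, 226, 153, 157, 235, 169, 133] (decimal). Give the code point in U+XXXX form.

Offset 0: leading byte 0xE1 = 11100001 → 3-byte char #1 = E1 9A A4.
Offset 3: leading byte 0xF1 = 11110001 → 4-byte char #2 = F1 96 A9 BD.
Offset 7: leading byte 0xF0 = 11110000 → 4-byte char #3 = F0 A7 A5 AA.
Offset 11: leading byte 0xF0 = 11110000 → 4-byte char #4 = F0 92 80 8E.
Offset 15: leading byte 0xC4 = 11000100 → 2-byte char #5 = C4 81.
Offset 17: leading byte 0xE2 = 11100010 → 3-byte char #6 = E2 99 9D.
Offset 20: leading byte 0xEB = 11101011 → 3-byte char #7 = EB A9 85.
Leading byte 0xEB = 11101011 matches 1110xxxx → 3-byte sequence.
Byte 1: 0xEB = 11101011, payload 1011 (4 bits).
Byte 2: 0xA9 = 10101001 (10xxxxxx ✓), payload 101001.
Byte 3: 0x85 = 10000101 (10xxxxxx ✓), payload 000101.
Concatenate: 1011101001000101 = 0xBA45 (16 bits → U+BA45).

U+BA45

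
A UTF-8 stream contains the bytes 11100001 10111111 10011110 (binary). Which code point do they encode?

Leading byte 0xE1 = 11100001 matches 1110xxxx → 3-byte sequence.
Byte 1: 0xE1 = 11100001, payload 0001 (4 bits).
Byte 2: 0xBF = 10111111 (10xxxxxx ✓), payload 111111.
Byte 3: 0x9E = 10011110 (10xxxxxx ✓), payload 011110.
Concatenate: 0001111111011110 = 0x1FDE (16 bits → U+1FDE).

U+1FDE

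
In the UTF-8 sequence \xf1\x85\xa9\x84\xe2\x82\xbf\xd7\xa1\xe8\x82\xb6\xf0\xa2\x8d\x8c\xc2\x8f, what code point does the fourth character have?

Offset 0: leading byte 0xF1 = 11110001 → 4-byte char #1 = F1 85 A9 84.
Offset 4: leading byte 0xE2 = 11100010 → 3-byte char #2 = E2 82 BF.
Offset 7: leading byte 0xD7 = 11010111 → 2-byte char #3 = D7 A1.
Offset 9: leading byte 0xE8 = 11101000 → 3-byte char #4 = E8 82 B6.
Leading byte 0xE8 = 11101000 matches 1110xxxx → 3-byte sequence.
Byte 1: 0xE8 = 11101000, payload 1000 (4 bits).
Byte 2: 0x82 = 10000010 (10xxxxxx ✓), payload 000010.
Byte 3: 0xB6 = 10110110 (10xxxxxx ✓), payload 110110.
Concatenate: 1000000010110110 = 0x80B6 (16 bits → U+80B6).

U+80B6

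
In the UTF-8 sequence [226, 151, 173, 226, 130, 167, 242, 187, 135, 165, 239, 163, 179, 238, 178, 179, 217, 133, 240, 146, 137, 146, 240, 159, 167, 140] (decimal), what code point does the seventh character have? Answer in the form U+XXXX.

Offset 0: leading byte 0xE2 = 11100010 → 3-byte char #1 = E2 97 AD.
Offset 3: leading byte 0xE2 = 11100010 → 3-byte char #2 = E2 82 A7.
Offset 6: leading byte 0xF2 = 11110010 → 4-byte char #3 = F2 BB 87 A5.
Offset 10: leading byte 0xEF = 11101111 → 3-byte char #4 = EF A3 B3.
Offset 13: leading byte 0xEE = 11101110 → 3-byte char #5 = EE B2 B3.
Offset 16: leading byte 0xD9 = 11011001 → 2-byte char #6 = D9 85.
Offset 18: leading byte 0xF0 = 11110000 → 4-byte char #7 = F0 92 89 92.
Leading byte 0xF0 = 11110000 matches 11110xxx → 4-byte sequence.
Byte 1: 0xF0 = 11110000, payload 000 (3 bits).
Byte 2: 0x92 = 10010010 (10xxxxxx ✓), payload 010010.
Byte 3: 0x89 = 10001001 (10xxxxxx ✓), payload 001001.
Byte 4: 0x92 = 10010010 (10xxxxxx ✓), payload 010010.
Concatenate: 000010010001001010010 = 0x12252 (21 bits → U+12252).

U+12252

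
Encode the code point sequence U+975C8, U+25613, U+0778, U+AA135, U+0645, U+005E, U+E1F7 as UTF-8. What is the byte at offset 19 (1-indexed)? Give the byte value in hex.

1-indexed offset 19 is 0-indexed offset 18.
U+975C8 → 4-byte form F2 97 97 88 at offsets 0–3.
U+25613 → 4-byte form F0 A5 98 93 at offsets 4–7.
U+0778 → 2-byte form DD B8 at offsets 8–9.
U+AA135 → 4-byte form F2 AA 84 B5 at offsets 10–13.
U+0645 → 2-byte form D9 85 at offsets 14–15.
U+005E → 1-byte form 5E at offsets 16–16.
U+E1F7 → 3-byte form EE 87 B7 at offsets 17–19.
Offset 18 falls in char 7's range; it's byte 2 of EE 87 B7 = 0x87.

0x87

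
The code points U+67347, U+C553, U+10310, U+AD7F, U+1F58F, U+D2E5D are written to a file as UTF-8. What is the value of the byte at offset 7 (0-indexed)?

0xF0

U+67347 → 4-byte form F1 A7 8D 87 at offsets 0–3.
U+C553 → 3-byte form EC 95 93 at offsets 4–6.
U+10310 → 4-byte form F0 90 8C 90 at offsets 7–10.
Offset 7 falls in char 3's range; it's byte 1 of F0 90 8C 90 = 0xF0.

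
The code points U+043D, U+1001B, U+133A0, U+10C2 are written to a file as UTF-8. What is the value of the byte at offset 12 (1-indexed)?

0x83

1-indexed offset 12 is 0-indexed offset 11.
U+043D → 2-byte form D0 BD at offsets 0–1.
U+1001B → 4-byte form F0 90 80 9B at offsets 2–5.
U+133A0 → 4-byte form F0 93 8E A0 at offsets 6–9.
U+10C2 → 3-byte form E1 83 82 at offsets 10–12.
Offset 11 falls in char 4's range; it's byte 2 of E1 83 82 = 0x83.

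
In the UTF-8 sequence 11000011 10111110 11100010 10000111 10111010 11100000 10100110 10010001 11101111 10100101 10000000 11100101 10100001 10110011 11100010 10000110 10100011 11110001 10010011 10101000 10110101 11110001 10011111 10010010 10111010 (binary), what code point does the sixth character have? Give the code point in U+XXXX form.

U+21A3

Offset 0: leading byte 0xC3 = 11000011 → 2-byte char #1 = C3 BE.
Offset 2: leading byte 0xE2 = 11100010 → 3-byte char #2 = E2 87 BA.
Offset 5: leading byte 0xE0 = 11100000 → 3-byte char #3 = E0 A6 91.
Offset 8: leading byte 0xEF = 11101111 → 3-byte char #4 = EF A5 80.
Offset 11: leading byte 0xE5 = 11100101 → 3-byte char #5 = E5 A1 B3.
Offset 14: leading byte 0xE2 = 11100010 → 3-byte char #6 = E2 86 A3.
Leading byte 0xE2 = 11100010 matches 1110xxxx → 3-byte sequence.
Byte 1: 0xE2 = 11100010, payload 0010 (4 bits).
Byte 2: 0x86 = 10000110 (10xxxxxx ✓), payload 000110.
Byte 3: 0xA3 = 10100011 (10xxxxxx ✓), payload 100011.
Concatenate: 0010000110100011 = 0x21A3 (16 bits → U+21A3).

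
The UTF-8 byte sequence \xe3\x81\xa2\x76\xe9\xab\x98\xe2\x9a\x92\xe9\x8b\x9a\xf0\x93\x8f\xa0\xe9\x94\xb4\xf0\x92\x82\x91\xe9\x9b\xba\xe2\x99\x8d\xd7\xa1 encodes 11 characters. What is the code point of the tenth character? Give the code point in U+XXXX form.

U+264D

Offset 0: leading byte 0xE3 = 11100011 → 3-byte char #1 = E3 81 A2.
Offset 3: leading byte 0x76 = 01110110 → 1-byte char #2 = 76.
Offset 4: leading byte 0xE9 = 11101001 → 3-byte char #3 = E9 AB 98.
Offset 7: leading byte 0xE2 = 11100010 → 3-byte char #4 = E2 9A 92.
Offset 10: leading byte 0xE9 = 11101001 → 3-byte char #5 = E9 8B 9A.
Offset 13: leading byte 0xF0 = 11110000 → 4-byte char #6 = F0 93 8F A0.
Offset 17: leading byte 0xE9 = 11101001 → 3-byte char #7 = E9 94 B4.
Offset 20: leading byte 0xF0 = 11110000 → 4-byte char #8 = F0 92 82 91.
Offset 24: leading byte 0xE9 = 11101001 → 3-byte char #9 = E9 9B BA.
Offset 27: leading byte 0xE2 = 11100010 → 3-byte char #10 = E2 99 8D.
Leading byte 0xE2 = 11100010 matches 1110xxxx → 3-byte sequence.
Byte 1: 0xE2 = 11100010, payload 0010 (4 bits).
Byte 2: 0x99 = 10011001 (10xxxxxx ✓), payload 011001.
Byte 3: 0x8D = 10001101 (10xxxxxx ✓), payload 001101.
Concatenate: 0010011001001101 = 0x264D (16 bits → U+264D).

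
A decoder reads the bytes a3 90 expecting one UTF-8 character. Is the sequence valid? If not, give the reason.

invalid (continuation byte with no leading byte)

Byte 0xA3 = 10100011 has the form 10xxxxxx — a continuation byte — but there is no preceding leading byte.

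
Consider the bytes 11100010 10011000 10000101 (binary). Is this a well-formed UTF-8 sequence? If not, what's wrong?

Leading byte 0xE2 = 11100010 → 3-byte form.
Continuation bytes 0x98=10011000, 0x85=10000101 all match 10xxxxxx.
Decoded value 0x2605 is ≥ 0x800 (shortest form) and not a surrogate.

valid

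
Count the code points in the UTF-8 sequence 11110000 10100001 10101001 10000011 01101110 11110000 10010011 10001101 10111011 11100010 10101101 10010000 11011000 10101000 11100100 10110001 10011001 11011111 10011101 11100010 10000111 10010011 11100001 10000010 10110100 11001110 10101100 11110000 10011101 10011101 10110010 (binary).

Byte at offset 0: 0xF0 = 11110000 → 4-byte char (#1). Advance 4.
Byte at offset 4: 0x6E = 01101110 → 1-byte char (#2). Advance 1.
Byte at offset 5: 0xF0 = 11110000 → 4-byte char (#3). Advance 4.
Byte at offset 9: 0xE2 = 11100010 → 3-byte char (#4). Advance 3.
Byte at offset 12: 0xD8 = 11011000 → 2-byte char (#5). Advance 2.
Byte at offset 14: 0xE4 = 11100100 → 3-byte char (#6). Advance 3.
Byte at offset 17: 0xDF = 11011111 → 2-byte char (#7). Advance 2.
Byte at offset 19: 0xE2 = 11100010 → 3-byte char (#8). Advance 3.
Byte at offset 22: 0xE1 = 11100001 → 3-byte char (#9). Advance 3.
Byte at offset 25: 0xCE = 11001110 → 2-byte char (#10). Advance 2.
Byte at offset 27: 0xF0 = 11110000 → 4-byte char (#11). Advance 4.
Reached end at offset 31 after 11 code points.

11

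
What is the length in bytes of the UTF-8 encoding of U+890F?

U+890F = 0x890F. UTF-8 uses 1 byte below 0x80, 2 below 0x800, 3 below 0x10000, 4 up to 0x10FFFF. 0x890F is in U+0800–U+FFFF → 3 bytes.

3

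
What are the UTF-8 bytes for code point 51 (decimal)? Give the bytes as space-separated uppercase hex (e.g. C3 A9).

33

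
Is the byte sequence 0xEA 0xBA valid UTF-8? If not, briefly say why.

invalid (sequence truncated)

Leading byte 0xEA = 11101010 → 3-byte form, but only 2 bytes are present.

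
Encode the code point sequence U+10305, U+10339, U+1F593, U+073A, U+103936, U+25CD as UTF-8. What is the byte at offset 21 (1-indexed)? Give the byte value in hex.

1-indexed offset 21 is 0-indexed offset 20.
U+10305 → 4-byte form F0 90 8C 85 at offsets 0–3.
U+10339 → 4-byte form F0 90 8C B9 at offsets 4–7.
U+1F593 → 4-byte form F0 9F 96 93 at offsets 8–11.
U+073A → 2-byte form DC BA at offsets 12–13.
U+103936 → 4-byte form F4 83 A4 B6 at offsets 14–17.
U+25CD → 3-byte form E2 97 8D at offsets 18–20.
Offset 20 falls in char 6's range; it's byte 3 of E2 97 8D = 0x8D.

0x8D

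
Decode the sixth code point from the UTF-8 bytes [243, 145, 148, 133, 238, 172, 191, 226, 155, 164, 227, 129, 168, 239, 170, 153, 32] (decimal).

Offset 0: leading byte 0xF3 = 11110011 → 4-byte char #1 = F3 91 94 85.
Offset 4: leading byte 0xEE = 11101110 → 3-byte char #2 = EE AC BF.
Offset 7: leading byte 0xE2 = 11100010 → 3-byte char #3 = E2 9B A4.
Offset 10: leading byte 0xE3 = 11100011 → 3-byte char #4 = E3 81 A8.
Offset 13: leading byte 0xEF = 11101111 → 3-byte char #5 = EF AA 99.
Offset 16: leading byte 0x20 = 00100000 → 1-byte char #6 = 20.
Leading byte 0x20 = 00100000 matches 0xxxxxxx → 1-byte sequence.
Byte 1: 0x20 = 00100000, payload 0100000 (7 bits).
Concatenate: 0100000 = 0x20 (7 bits → U+0020).

U+0020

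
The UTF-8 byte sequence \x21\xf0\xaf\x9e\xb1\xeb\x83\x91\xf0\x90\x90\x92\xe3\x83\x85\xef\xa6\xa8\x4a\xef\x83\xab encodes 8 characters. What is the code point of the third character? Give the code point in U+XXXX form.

U+B0D1

Offset 0: leading byte 0x21 = 00100001 → 1-byte char #1 = 21.
Offset 1: leading byte 0xF0 = 11110000 → 4-byte char #2 = F0 AF 9E B1.
Offset 5: leading byte 0xEB = 11101011 → 3-byte char #3 = EB 83 91.
Leading byte 0xEB = 11101011 matches 1110xxxx → 3-byte sequence.
Byte 1: 0xEB = 11101011, payload 1011 (4 bits).
Byte 2: 0x83 = 10000011 (10xxxxxx ✓), payload 000011.
Byte 3: 0x91 = 10010001 (10xxxxxx ✓), payload 010001.
Concatenate: 1011000011010001 = 0xB0D1 (16 bits → U+B0D1).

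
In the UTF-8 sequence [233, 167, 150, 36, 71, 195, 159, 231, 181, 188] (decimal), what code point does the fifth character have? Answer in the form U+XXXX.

U+7D7C

Offset 0: leading byte 0xE9 = 11101001 → 3-byte char #1 = E9 A7 96.
Offset 3: leading byte 0x24 = 00100100 → 1-byte char #2 = 24.
Offset 4: leading byte 0x47 = 01000111 → 1-byte char #3 = 47.
Offset 5: leading byte 0xC3 = 11000011 → 2-byte char #4 = C3 9F.
Offset 7: leading byte 0xE7 = 11100111 → 3-byte char #5 = E7 B5 BC.
Leading byte 0xE7 = 11100111 matches 1110xxxx → 3-byte sequence.
Byte 1: 0xE7 = 11100111, payload 0111 (4 bits).
Byte 2: 0xB5 = 10110101 (10xxxxxx ✓), payload 110101.
Byte 3: 0xBC = 10111100 (10xxxxxx ✓), payload 111100.
Concatenate: 0111110101111100 = 0x7D7C (16 bits → U+7D7C).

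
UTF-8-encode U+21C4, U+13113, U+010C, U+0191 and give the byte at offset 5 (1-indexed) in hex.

1-indexed offset 5 is 0-indexed offset 4.
U+21C4 → 3-byte form E2 87 84 at offsets 0–2.
U+13113 → 4-byte form F0 93 84 93 at offsets 3–6.
Offset 4 falls in char 2's range; it's byte 2 of F0 93 84 93 = 0x93.

0x93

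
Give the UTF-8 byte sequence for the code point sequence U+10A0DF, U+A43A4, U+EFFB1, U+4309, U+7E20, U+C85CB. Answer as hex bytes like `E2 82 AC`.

F4 8A 83 9F F2 A4 8E A4 F3 AF BE B1 E4 8C 89 E7 B8 A0 F3 88 97 8B

U+10A0DF: 4-byte form → F4 8A 83 9F.
U+A43A4: 4-byte form → F2 A4 8E A4.
U+EFFB1: 4-byte form → F3 AF BE B1.
U+4309: 3-byte form → E4 8C 89.
U+7E20: 3-byte form → E7 B8 A0.
U+C85CB: 4-byte form → F3 88 97 8B.
Concatenated (22 bytes): F4 8A 83 9F F2 A4 8E A4 F3 AF BE B1 E4 8C 89 E7 B8 A0 F3 88 97 8B.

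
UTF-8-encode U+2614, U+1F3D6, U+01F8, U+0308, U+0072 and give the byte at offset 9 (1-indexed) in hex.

0xB8

1-indexed offset 9 is 0-indexed offset 8.
U+2614 → 3-byte form E2 98 94 at offsets 0–2.
U+1F3D6 → 4-byte form F0 9F 8F 96 at offsets 3–6.
U+01F8 → 2-byte form C7 B8 at offsets 7–8.
Offset 8 falls in char 3's range; it's byte 2 of C7 B8 = 0xB8.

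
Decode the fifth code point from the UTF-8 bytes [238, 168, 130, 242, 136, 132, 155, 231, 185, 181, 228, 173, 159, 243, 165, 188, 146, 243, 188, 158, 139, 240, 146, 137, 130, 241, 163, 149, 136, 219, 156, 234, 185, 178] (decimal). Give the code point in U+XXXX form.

U+E5F12

Offset 0: leading byte 0xEE = 11101110 → 3-byte char #1 = EE A8 82.
Offset 3: leading byte 0xF2 = 11110010 → 4-byte char #2 = F2 88 84 9B.
Offset 7: leading byte 0xE7 = 11100111 → 3-byte char #3 = E7 B9 B5.
Offset 10: leading byte 0xE4 = 11100100 → 3-byte char #4 = E4 AD 9F.
Offset 13: leading byte 0xF3 = 11110011 → 4-byte char #5 = F3 A5 BC 92.
Leading byte 0xF3 = 11110011 matches 11110xxx → 4-byte sequence.
Byte 1: 0xF3 = 11110011, payload 011 (3 bits).
Byte 2: 0xA5 = 10100101 (10xxxxxx ✓), payload 100101.
Byte 3: 0xBC = 10111100 (10xxxxxx ✓), payload 111100.
Byte 4: 0x92 = 10010010 (10xxxxxx ✓), payload 010010.
Concatenate: 011100101111100010010 = 0xE5F12 (21 bits → U+E5F12).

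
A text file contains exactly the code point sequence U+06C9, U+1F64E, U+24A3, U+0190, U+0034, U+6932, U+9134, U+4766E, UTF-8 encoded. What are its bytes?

U+06C9: 2-byte form → DB 89.
U+1F64E: 4-byte form → F0 9F 99 8E.
U+24A3: 3-byte form → E2 92 A3.
U+0190: 2-byte form → C6 90.
U+0034: 1-byte form → 34.
U+6932: 3-byte form → E6 A4 B2.
U+9134: 3-byte form → E9 84 B4.
U+4766E: 4-byte form → F1 87 99 AE.
Concatenated (22 bytes): DB 89 F0 9F 99 8E E2 92 A3 C6 90 34 E6 A4 B2 E9 84 B4 F1 87 99 AE.

DB 89 F0 9F 99 8E E2 92 A3 C6 90 34 E6 A4 B2 E9 84 B4 F1 87 99 AE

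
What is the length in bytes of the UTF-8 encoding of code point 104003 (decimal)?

U+19643 = 0x19643. UTF-8 uses 1 byte below 0x80, 2 below 0x800, 3 below 0x10000, 4 up to 0x10FFFF. 0x19643 is in U+10000–U+10FFFF → 4 bytes.

4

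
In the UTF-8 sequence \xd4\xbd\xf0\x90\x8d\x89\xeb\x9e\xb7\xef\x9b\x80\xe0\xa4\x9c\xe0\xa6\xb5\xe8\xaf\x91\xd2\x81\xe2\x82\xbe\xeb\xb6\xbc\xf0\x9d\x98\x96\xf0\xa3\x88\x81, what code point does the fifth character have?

Offset 0: leading byte 0xD4 = 11010100 → 2-byte char #1 = D4 BD.
Offset 2: leading byte 0xF0 = 11110000 → 4-byte char #2 = F0 90 8D 89.
Offset 6: leading byte 0xEB = 11101011 → 3-byte char #3 = EB 9E B7.
Offset 9: leading byte 0xEF = 11101111 → 3-byte char #4 = EF 9B 80.
Offset 12: leading byte 0xE0 = 11100000 → 3-byte char #5 = E0 A4 9C.
Leading byte 0xE0 = 11100000 matches 1110xxxx → 3-byte sequence.
Byte 1: 0xE0 = 11100000, payload 0000 (4 bits).
Byte 2: 0xA4 = 10100100 (10xxxxxx ✓), payload 100100.
Byte 3: 0x9C = 10011100 (10xxxxxx ✓), payload 011100.
Concatenate: 0000100100011100 = 0x91C (16 bits → U+091C).

U+091C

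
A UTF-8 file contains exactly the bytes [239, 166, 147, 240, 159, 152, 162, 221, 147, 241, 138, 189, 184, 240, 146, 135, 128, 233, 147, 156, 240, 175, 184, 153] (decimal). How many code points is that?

7

Byte at offset 0: 0xEF = 11101111 → 3-byte char (#1). Advance 3.
Byte at offset 3: 0xF0 = 11110000 → 4-byte char (#2). Advance 4.
Byte at offset 7: 0xDD = 11011101 → 2-byte char (#3). Advance 2.
Byte at offset 9: 0xF1 = 11110001 → 4-byte char (#4). Advance 4.
Byte at offset 13: 0xF0 = 11110000 → 4-byte char (#5). Advance 4.
Byte at offset 17: 0xE9 = 11101001 → 3-byte char (#6). Advance 3.
Byte at offset 20: 0xF0 = 11110000 → 4-byte char (#7). Advance 4.
Reached end at offset 24 after 7 code points.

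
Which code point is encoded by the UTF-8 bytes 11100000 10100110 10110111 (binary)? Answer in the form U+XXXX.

Leading byte 0xE0 = 11100000 matches 1110xxxx → 3-byte sequence.
Byte 1: 0xE0 = 11100000, payload 0000 (4 bits).
Byte 2: 0xA6 = 10100110 (10xxxxxx ✓), payload 100110.
Byte 3: 0xB7 = 10110111 (10xxxxxx ✓), payload 110111.
Concatenate: 0000100110110111 = 0x9B7 (16 bits → U+09B7).

U+09B7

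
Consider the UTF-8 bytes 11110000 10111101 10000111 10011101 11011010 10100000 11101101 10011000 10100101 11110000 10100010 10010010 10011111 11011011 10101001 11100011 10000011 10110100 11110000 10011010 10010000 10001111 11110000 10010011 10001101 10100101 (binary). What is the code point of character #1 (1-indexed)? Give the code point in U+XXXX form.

U+3D1DD

Offset 0: leading byte 0xF0 = 11110000 → 4-byte char #1 = F0 BD 87 9D.
Leading byte 0xF0 = 11110000 matches 11110xxx → 4-byte sequence.
Byte 1: 0xF0 = 11110000, payload 000 (3 bits).
Byte 2: 0xBD = 10111101 (10xxxxxx ✓), payload 111101.
Byte 3: 0x87 = 10000111 (10xxxxxx ✓), payload 000111.
Byte 4: 0x9D = 10011101 (10xxxxxx ✓), payload 011101.
Concatenate: 000111101000111011101 = 0x3D1DD (21 bits → U+3D1DD).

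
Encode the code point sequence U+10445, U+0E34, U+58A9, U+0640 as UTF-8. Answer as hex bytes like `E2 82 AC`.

F0 90 91 85 E0 B8 B4 E5 A2 A9 D9 80

U+10445: 4-byte form → F0 90 91 85.
U+0E34: 3-byte form → E0 B8 B4.
U+58A9: 3-byte form → E5 A2 A9.
U+0640: 2-byte form → D9 80.
Concatenated (12 bytes): F0 90 91 85 E0 B8 B4 E5 A2 A9 D9 80.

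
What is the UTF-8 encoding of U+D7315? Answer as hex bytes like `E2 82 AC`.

F3 97 8C 95

U+D7315 = 0xD7315 = 881429 decimal. In range U+10000–U+10FFFF → 4-byte form: 11110xxx 10xxxxxx 10xxxxxx 10xxxxxx.
Binary (21 bits): 011010111001100010101.
Split 3+6+6+6: 011 | 010111 | 001100 | 010101.
Byte 1: 11110011 = 0xF3.
Byte 2: 10010111 = 0x97.
Byte 3: 10001100 = 0x8C.
Byte 4: 10010101 = 0x95.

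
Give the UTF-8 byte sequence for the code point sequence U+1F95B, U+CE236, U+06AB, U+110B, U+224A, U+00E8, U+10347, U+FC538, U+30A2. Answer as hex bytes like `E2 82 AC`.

U+1F95B: 4-byte form → F0 9F A5 9B.
U+CE236: 4-byte form → F3 8E 88 B6.
U+06AB: 2-byte form → DA AB.
U+110B: 3-byte form → E1 84 8B.
U+224A: 3-byte form → E2 89 8A.
U+00E8: 2-byte form → C3 A8.
U+10347: 4-byte form → F0 90 8D 87.
U+FC538: 4-byte form → F3 BC 94 B8.
U+30A2: 3-byte form → E3 82 A2.
Concatenated (29 bytes): F0 9F A5 9B F3 8E 88 B6 DA AB E1 84 8B E2 89 8A C3 A8 F0 90 8D 87 F3 BC 94 B8 E3 82 A2.

F0 9F A5 9B F3 8E 88 B6 DA AB E1 84 8B E2 89 8A C3 A8 F0 90 8D 87 F3 BC 94 B8 E3 82 A2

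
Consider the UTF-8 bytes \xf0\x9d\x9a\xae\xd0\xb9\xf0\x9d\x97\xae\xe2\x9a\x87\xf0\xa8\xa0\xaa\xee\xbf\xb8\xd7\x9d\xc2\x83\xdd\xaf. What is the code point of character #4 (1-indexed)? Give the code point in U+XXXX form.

Offset 0: leading byte 0xF0 = 11110000 → 4-byte char #1 = F0 9D 9A AE.
Offset 4: leading byte 0xD0 = 11010000 → 2-byte char #2 = D0 B9.
Offset 6: leading byte 0xF0 = 11110000 → 4-byte char #3 = F0 9D 97 AE.
Offset 10: leading byte 0xE2 = 11100010 → 3-byte char #4 = E2 9A 87.
Leading byte 0xE2 = 11100010 matches 1110xxxx → 3-byte sequence.
Byte 1: 0xE2 = 11100010, payload 0010 (4 bits).
Byte 2: 0x9A = 10011010 (10xxxxxx ✓), payload 011010.
Byte 3: 0x87 = 10000111 (10xxxxxx ✓), payload 000111.
Concatenate: 0010011010000111 = 0x2687 (16 bits → U+2687).

U+2687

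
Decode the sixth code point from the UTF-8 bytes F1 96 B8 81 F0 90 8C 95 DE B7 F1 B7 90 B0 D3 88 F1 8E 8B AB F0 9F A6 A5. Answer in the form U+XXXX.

U+4E2EB

Offset 0: leading byte 0xF1 = 11110001 → 4-byte char #1 = F1 96 B8 81.
Offset 4: leading byte 0xF0 = 11110000 → 4-byte char #2 = F0 90 8C 95.
Offset 8: leading byte 0xDE = 11011110 → 2-byte char #3 = DE B7.
Offset 10: leading byte 0xF1 = 11110001 → 4-byte char #4 = F1 B7 90 B0.
Offset 14: leading byte 0xD3 = 11010011 → 2-byte char #5 = D3 88.
Offset 16: leading byte 0xF1 = 11110001 → 4-byte char #6 = F1 8E 8B AB.
Leading byte 0xF1 = 11110001 matches 11110xxx → 4-byte sequence.
Byte 1: 0xF1 = 11110001, payload 001 (3 bits).
Byte 2: 0x8E = 10001110 (10xxxxxx ✓), payload 001110.
Byte 3: 0x8B = 10001011 (10xxxxxx ✓), payload 001011.
Byte 4: 0xAB = 10101011 (10xxxxxx ✓), payload 101011.
Concatenate: 001001110001011101011 = 0x4E2EB (21 bits → U+4E2EB).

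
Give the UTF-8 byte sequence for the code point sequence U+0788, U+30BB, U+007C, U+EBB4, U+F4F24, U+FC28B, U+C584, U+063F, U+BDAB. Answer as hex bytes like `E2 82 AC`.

U+0788: 2-byte form → DE 88.
U+30BB: 3-byte form → E3 82 BB.
U+007C: 1-byte form → 7C.
U+EBB4: 3-byte form → EE AE B4.
U+F4F24: 4-byte form → F3 B4 BC A4.
U+FC28B: 4-byte form → F3 BC 8A 8B.
U+C584: 3-byte form → EC 96 84.
U+063F: 2-byte form → D8 BF.
U+BDAB: 3-byte form → EB B6 AB.
Concatenated (25 bytes): DE 88 E3 82 BB 7C EE AE B4 F3 B4 BC A4 F3 BC 8A 8B EC 96 84 D8 BF EB B6 AB.

DE 88 E3 82 BB 7C EE AE B4 F3 B4 BC A4 F3 BC 8A 8B EC 96 84 D8 BF EB B6 AB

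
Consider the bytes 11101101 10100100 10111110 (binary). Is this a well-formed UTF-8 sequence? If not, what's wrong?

Structurally a 3-byte sequence; payload = 0xD93E.
But 0xD93E is in U+D800–U+DFFF, the surrogate range. Surrogates are not Unicode scalar values and are forbidden in UTF-8.

invalid (encodes a surrogate (U+D800–U+DFFF))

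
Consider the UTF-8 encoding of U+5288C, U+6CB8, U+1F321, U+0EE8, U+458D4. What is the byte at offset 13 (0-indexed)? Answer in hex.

0xA8

U+5288C → 4-byte form F1 92 A2 8C at offsets 0–3.
U+6CB8 → 3-byte form E6 B2 B8 at offsets 4–6.
U+1F321 → 4-byte form F0 9F 8C A1 at offsets 7–10.
U+0EE8 → 3-byte form E0 BB A8 at offsets 11–13.
Offset 13 falls in char 4's range; it's byte 3 of E0 BB A8 = 0xA8.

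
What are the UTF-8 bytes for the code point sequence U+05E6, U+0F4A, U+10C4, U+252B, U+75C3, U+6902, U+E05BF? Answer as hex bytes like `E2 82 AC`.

U+05E6: 2-byte form → D7 A6.
U+0F4A: 3-byte form → E0 BD 8A.
U+10C4: 3-byte form → E1 83 84.
U+252B: 3-byte form → E2 94 AB.
U+75C3: 3-byte form → E7 97 83.
U+6902: 3-byte form → E6 A4 82.
U+E05BF: 4-byte form → F3 A0 96 BF.
Concatenated (21 bytes): D7 A6 E0 BD 8A E1 83 84 E2 94 AB E7 97 83 E6 A4 82 F3 A0 96 BF.

D7 A6 E0 BD 8A E1 83 84 E2 94 AB E7 97 83 E6 A4 82 F3 A0 96 BF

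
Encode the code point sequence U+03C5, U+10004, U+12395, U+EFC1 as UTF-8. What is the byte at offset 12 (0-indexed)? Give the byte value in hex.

0x81

U+03C5 → 2-byte form CF 85 at offsets 0–1.
U+10004 → 4-byte form F0 90 80 84 at offsets 2–5.
U+12395 → 4-byte form F0 92 8E 95 at offsets 6–9.
U+EFC1 → 3-byte form EE BF 81 at offsets 10–12.
Offset 12 falls in char 4's range; it's byte 3 of EE BF 81 = 0x81.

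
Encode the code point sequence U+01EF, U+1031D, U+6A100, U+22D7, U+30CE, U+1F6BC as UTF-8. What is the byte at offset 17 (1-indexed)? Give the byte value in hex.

1-indexed offset 17 is 0-indexed offset 16.
U+01EF → 2-byte form C7 AF at offsets 0–1.
U+1031D → 4-byte form F0 90 8C 9D at offsets 2–5.
U+6A100 → 4-byte form F1 AA 84 80 at offsets 6–9.
U+22D7 → 3-byte form E2 8B 97 at offsets 10–12.
U+30CE → 3-byte form E3 83 8E at offsets 13–15.
U+1F6BC → 4-byte form F0 9F 9A BC at offsets 16–19.
Offset 16 falls in char 6's range; it's byte 1 of F0 9F 9A BC = 0xF0.

0xF0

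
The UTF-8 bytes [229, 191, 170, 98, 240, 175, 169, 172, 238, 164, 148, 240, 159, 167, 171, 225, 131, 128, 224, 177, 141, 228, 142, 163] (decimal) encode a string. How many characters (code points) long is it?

8

Byte at offset 0: 0xE5 = 11100101 → 3-byte char (#1). Advance 3.
Byte at offset 3: 0x62 = 01100010 → 1-byte char (#2). Advance 1.
Byte at offset 4: 0xF0 = 11110000 → 4-byte char (#3). Advance 4.
Byte at offset 8: 0xEE = 11101110 → 3-byte char (#4). Advance 3.
Byte at offset 11: 0xF0 = 11110000 → 4-byte char (#5). Advance 4.
Byte at offset 15: 0xE1 = 11100001 → 3-byte char (#6). Advance 3.
Byte at offset 18: 0xE0 = 11100000 → 3-byte char (#7). Advance 3.
Byte at offset 21: 0xE4 = 11100100 → 3-byte char (#8). Advance 3.
Reached end at offset 24 after 8 code points.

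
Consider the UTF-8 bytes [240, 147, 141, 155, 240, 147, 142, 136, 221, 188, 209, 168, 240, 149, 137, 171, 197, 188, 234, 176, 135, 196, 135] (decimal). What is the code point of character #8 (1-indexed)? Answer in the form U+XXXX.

U+0107

Offset 0: leading byte 0xF0 = 11110000 → 4-byte char #1 = F0 93 8D 9B.
Offset 4: leading byte 0xF0 = 11110000 → 4-byte char #2 = F0 93 8E 88.
Offset 8: leading byte 0xDD = 11011101 → 2-byte char #3 = DD BC.
Offset 10: leading byte 0xD1 = 11010001 → 2-byte char #4 = D1 A8.
Offset 12: leading byte 0xF0 = 11110000 → 4-byte char #5 = F0 95 89 AB.
Offset 16: leading byte 0xC5 = 11000101 → 2-byte char #6 = C5 BC.
Offset 18: leading byte 0xEA = 11101010 → 3-byte char #7 = EA B0 87.
Offset 21: leading byte 0xC4 = 11000100 → 2-byte char #8 = C4 87.
Leading byte 0xC4 = 11000100 matches 110xxxxx → 2-byte sequence.
Byte 1: 0xC4 = 11000100, payload 00100 (5 bits).
Byte 2: 0x87 = 10000111 (10xxxxxx ✓), payload 000111.
Concatenate: 00100000111 = 0x107 (11 bits → U+0107).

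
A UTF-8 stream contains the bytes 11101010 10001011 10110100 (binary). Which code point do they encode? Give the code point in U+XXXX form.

U+A2F4

Leading byte 0xEA = 11101010 matches 1110xxxx → 3-byte sequence.
Byte 1: 0xEA = 11101010, payload 1010 (4 bits).
Byte 2: 0x8B = 10001011 (10xxxxxx ✓), payload 001011.
Byte 3: 0xB4 = 10110100 (10xxxxxx ✓), payload 110100.
Concatenate: 1010001011110100 = 0xA2F4 (16 bits → U+A2F4).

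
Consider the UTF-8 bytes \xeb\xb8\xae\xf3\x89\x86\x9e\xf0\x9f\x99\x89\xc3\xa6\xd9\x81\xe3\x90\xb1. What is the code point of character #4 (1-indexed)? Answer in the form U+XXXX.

U+00E6

Offset 0: leading byte 0xEB = 11101011 → 3-byte char #1 = EB B8 AE.
Offset 3: leading byte 0xF3 = 11110011 → 4-byte char #2 = F3 89 86 9E.
Offset 7: leading byte 0xF0 = 11110000 → 4-byte char #3 = F0 9F 99 89.
Offset 11: leading byte 0xC3 = 11000011 → 2-byte char #4 = C3 A6.
Leading byte 0xC3 = 11000011 matches 110xxxxx → 2-byte sequence.
Byte 1: 0xC3 = 11000011, payload 00011 (5 bits).
Byte 2: 0xA6 = 10100110 (10xxxxxx ✓), payload 100110.
Concatenate: 00011100110 = 0xE6 (11 bits → U+00E6).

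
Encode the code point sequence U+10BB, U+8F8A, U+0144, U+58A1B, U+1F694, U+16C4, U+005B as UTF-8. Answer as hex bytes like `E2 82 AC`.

U+10BB: 3-byte form → E1 82 BB.
U+8F8A: 3-byte form → E8 BE 8A.
U+0144: 2-byte form → C5 84.
U+58A1B: 4-byte form → F1 98 A8 9B.
U+1F694: 4-byte form → F0 9F 9A 94.
U+16C4: 3-byte form → E1 9B 84.
U+005B: 1-byte form → 5B.
Concatenated (20 bytes): E1 82 BB E8 BE 8A C5 84 F1 98 A8 9B F0 9F 9A 94 E1 9B 84 5B.

E1 82 BB E8 BE 8A C5 84 F1 98 A8 9B F0 9F 9A 94 E1 9B 84 5B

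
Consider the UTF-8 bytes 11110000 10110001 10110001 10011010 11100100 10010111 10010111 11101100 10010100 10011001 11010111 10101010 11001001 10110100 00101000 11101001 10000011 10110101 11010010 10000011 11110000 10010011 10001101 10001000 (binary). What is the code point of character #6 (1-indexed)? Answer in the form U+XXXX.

U+0028

Offset 0: leading byte 0xF0 = 11110000 → 4-byte char #1 = F0 B1 B1 9A.
Offset 4: leading byte 0xE4 = 11100100 → 3-byte char #2 = E4 97 97.
Offset 7: leading byte 0xEC = 11101100 → 3-byte char #3 = EC 94 99.
Offset 10: leading byte 0xD7 = 11010111 → 2-byte char #4 = D7 AA.
Offset 12: leading byte 0xC9 = 11001001 → 2-byte char #5 = C9 B4.
Offset 14: leading byte 0x28 = 00101000 → 1-byte char #6 = 28.
Leading byte 0x28 = 00101000 matches 0xxxxxxx → 1-byte sequence.
Byte 1: 0x28 = 00101000, payload 0101000 (7 bits).
Concatenate: 0101000 = 0x28 (7 bits → U+0028).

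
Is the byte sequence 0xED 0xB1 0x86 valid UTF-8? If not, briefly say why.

Structurally a 3-byte sequence; payload = 0xDC46.
But 0xDC46 is in U+D800–U+DFFF, the surrogate range. Surrogates are not Unicode scalar values and are forbidden in UTF-8.

invalid (encodes a surrogate (U+D800–U+DFFF))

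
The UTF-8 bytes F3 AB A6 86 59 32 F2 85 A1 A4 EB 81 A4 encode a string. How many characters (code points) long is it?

5

Byte at offset 0: 0xF3 = 11110011 → 4-byte char (#1). Advance 4.
Byte at offset 4: 0x59 = 01011001 → 1-byte char (#2). Advance 1.
Byte at offset 5: 0x32 = 00110010 → 1-byte char (#3). Advance 1.
Byte at offset 6: 0xF2 = 11110010 → 4-byte char (#4). Advance 4.
Byte at offset 10: 0xEB = 11101011 → 3-byte char (#5). Advance 3.
Reached end at offset 13 after 5 code points.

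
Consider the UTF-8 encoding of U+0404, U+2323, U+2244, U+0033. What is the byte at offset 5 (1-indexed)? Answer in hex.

1-indexed offset 5 is 0-indexed offset 4.
U+0404 → 2-byte form D0 84 at offsets 0–1.
U+2323 → 3-byte form E2 8C A3 at offsets 2–4.
Offset 4 falls in char 2's range; it's byte 3 of E2 8C A3 = 0xA3.

0xA3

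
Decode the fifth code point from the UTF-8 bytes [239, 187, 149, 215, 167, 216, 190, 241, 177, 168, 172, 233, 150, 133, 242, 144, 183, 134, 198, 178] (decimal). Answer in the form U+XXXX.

U+9585

Offset 0: leading byte 0xEF = 11101111 → 3-byte char #1 = EF BB 95.
Offset 3: leading byte 0xD7 = 11010111 → 2-byte char #2 = D7 A7.
Offset 5: leading byte 0xD8 = 11011000 → 2-byte char #3 = D8 BE.
Offset 7: leading byte 0xF1 = 11110001 → 4-byte char #4 = F1 B1 A8 AC.
Offset 11: leading byte 0xE9 = 11101001 → 3-byte char #5 = E9 96 85.
Leading byte 0xE9 = 11101001 matches 1110xxxx → 3-byte sequence.
Byte 1: 0xE9 = 11101001, payload 1001 (4 bits).
Byte 2: 0x96 = 10010110 (10xxxxxx ✓), payload 010110.
Byte 3: 0x85 = 10000101 (10xxxxxx ✓), payload 000101.
Concatenate: 1001010110000101 = 0x9585 (16 bits → U+9585).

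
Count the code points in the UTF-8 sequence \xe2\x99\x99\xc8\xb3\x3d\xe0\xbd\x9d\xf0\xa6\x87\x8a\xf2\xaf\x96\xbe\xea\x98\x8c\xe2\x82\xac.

Byte at offset 0: 0xE2 = 11100010 → 3-byte char (#1). Advance 3.
Byte at offset 3: 0xC8 = 11001000 → 2-byte char (#2). Advance 2.
Byte at offset 5: 0x3D = 00111101 → 1-byte char (#3). Advance 1.
Byte at offset 6: 0xE0 = 11100000 → 3-byte char (#4). Advance 3.
Byte at offset 9: 0xF0 = 11110000 → 4-byte char (#5). Advance 4.
Byte at offset 13: 0xF2 = 11110010 → 4-byte char (#6). Advance 4.
Byte at offset 17: 0xEA = 11101010 → 3-byte char (#7). Advance 3.
Byte at offset 20: 0xE2 = 11100010 → 3-byte char (#8). Advance 3.
Reached end at offset 23 after 8 code points.

8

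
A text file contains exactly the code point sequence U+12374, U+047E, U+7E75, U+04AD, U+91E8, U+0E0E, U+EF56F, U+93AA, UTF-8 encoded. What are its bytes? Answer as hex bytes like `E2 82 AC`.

F0 92 8D B4 D1 BE E7 B9 B5 D2 AD E9 87 A8 E0 B8 8E F3 AF 95 AF E9 8E AA

U+12374: 4-byte form → F0 92 8D B4.
U+047E: 2-byte form → D1 BE.
U+7E75: 3-byte form → E7 B9 B5.
U+04AD: 2-byte form → D2 AD.
U+91E8: 3-byte form → E9 87 A8.
U+0E0E: 3-byte form → E0 B8 8E.
U+EF56F: 4-byte form → F3 AF 95 AF.
U+93AA: 3-byte form → E9 8E AA.
Concatenated (24 bytes): F0 92 8D B4 D1 BE E7 B9 B5 D2 AD E9 87 A8 E0 B8 8E F3 AF 95 AF E9 8E AA.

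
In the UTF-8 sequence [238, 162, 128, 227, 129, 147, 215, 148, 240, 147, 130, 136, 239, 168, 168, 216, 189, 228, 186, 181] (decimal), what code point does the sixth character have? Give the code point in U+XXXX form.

Offset 0: leading byte 0xEE = 11101110 → 3-byte char #1 = EE A2 80.
Offset 3: leading byte 0xE3 = 11100011 → 3-byte char #2 = E3 81 93.
Offset 6: leading byte 0xD7 = 11010111 → 2-byte char #3 = D7 94.
Offset 8: leading byte 0xF0 = 11110000 → 4-byte char #4 = F0 93 82 88.
Offset 12: leading byte 0xEF = 11101111 → 3-byte char #5 = EF A8 A8.
Offset 15: leading byte 0xD8 = 11011000 → 2-byte char #6 = D8 BD.
Leading byte 0xD8 = 11011000 matches 110xxxxx → 2-byte sequence.
Byte 1: 0xD8 = 11011000, payload 11000 (5 bits).
Byte 2: 0xBD = 10111101 (10xxxxxx ✓), payload 111101.
Concatenate: 11000111101 = 0x63D (11 bits → U+063D).

U+063D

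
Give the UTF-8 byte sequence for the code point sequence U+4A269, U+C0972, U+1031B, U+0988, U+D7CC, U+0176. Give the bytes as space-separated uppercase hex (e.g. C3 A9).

F1 8A 89 A9 F3 80 A5 B2 F0 90 8C 9B E0 A6 88 ED 9F 8C C5 B6

U+4A269: 4-byte form → F1 8A 89 A9.
U+C0972: 4-byte form → F3 80 A5 B2.
U+1031B: 4-byte form → F0 90 8C 9B.
U+0988: 3-byte form → E0 A6 88.
U+D7CC: 3-byte form → ED 9F 8C.
U+0176: 2-byte form → C5 B6.
Concatenated (20 bytes): F1 8A 89 A9 F3 80 A5 B2 F0 90 8C 9B E0 A6 88 ED 9F 8C C5 B6.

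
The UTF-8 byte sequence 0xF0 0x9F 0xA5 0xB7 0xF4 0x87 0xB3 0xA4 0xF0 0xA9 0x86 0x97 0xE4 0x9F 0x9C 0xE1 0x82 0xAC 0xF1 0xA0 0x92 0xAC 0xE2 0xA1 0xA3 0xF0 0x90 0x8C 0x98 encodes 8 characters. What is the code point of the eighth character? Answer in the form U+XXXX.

Offset 0: leading byte 0xF0 = 11110000 → 4-byte char #1 = F0 9F A5 B7.
Offset 4: leading byte 0xF4 = 11110100 → 4-byte char #2 = F4 87 B3 A4.
Offset 8: leading byte 0xF0 = 11110000 → 4-byte char #3 = F0 A9 86 97.
Offset 12: leading byte 0xE4 = 11100100 → 3-byte char #4 = E4 9F 9C.
Offset 15: leading byte 0xE1 = 11100001 → 3-byte char #5 = E1 82 AC.
Offset 18: leading byte 0xF1 = 11110001 → 4-byte char #6 = F1 A0 92 AC.
Offset 22: leading byte 0xE2 = 11100010 → 3-byte char #7 = E2 A1 A3.
Offset 25: leading byte 0xF0 = 11110000 → 4-byte char #8 = F0 90 8C 98.
Leading byte 0xF0 = 11110000 matches 11110xxx → 4-byte sequence.
Byte 1: 0xF0 = 11110000, payload 000 (3 bits).
Byte 2: 0x90 = 10010000 (10xxxxxx ✓), payload 010000.
Byte 3: 0x8C = 10001100 (10xxxxxx ✓), payload 001100.
Byte 4: 0x98 = 10011000 (10xxxxxx ✓), payload 011000.
Concatenate: 000010000001100011000 = 0x10318 (21 bits → U+10318).

U+10318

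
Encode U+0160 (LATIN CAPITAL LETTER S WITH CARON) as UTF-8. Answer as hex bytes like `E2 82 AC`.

C5 A0

U+0160 = 0x160 = 352 decimal. In range U+0080–U+07FF → 2-byte form: 110xxxxx 10xxxxxx.
Binary (11 bits): 00101100000.
Split 5+6: 00101 | 100000.
Byte 1: 11000101 = 0xC5.
Byte 2: 10100000 = 0xA0.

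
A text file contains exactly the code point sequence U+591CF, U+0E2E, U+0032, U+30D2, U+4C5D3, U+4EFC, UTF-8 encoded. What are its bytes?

U+591CF: 4-byte form → F1 99 87 8F.
U+0E2E: 3-byte form → E0 B8 AE.
U+0032: 1-byte form → 32.
U+30D2: 3-byte form → E3 83 92.
U+4C5D3: 4-byte form → F1 8C 97 93.
U+4EFC: 3-byte form → E4 BB BC.
Concatenated (18 bytes): F1 99 87 8F E0 B8 AE 32 E3 83 92 F1 8C 97 93 E4 BB BC.

F1 99 87 8F E0 B8 AE 32 E3 83 92 F1 8C 97 93 E4 BB BC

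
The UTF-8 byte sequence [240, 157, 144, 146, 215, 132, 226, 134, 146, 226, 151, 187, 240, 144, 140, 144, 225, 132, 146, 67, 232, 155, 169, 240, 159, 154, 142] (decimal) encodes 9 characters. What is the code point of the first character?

Offset 0: leading byte 0xF0 = 11110000 → 4-byte char #1 = F0 9D 90 92.
Leading byte 0xF0 = 11110000 matches 11110xxx → 4-byte sequence.
Byte 1: 0xF0 = 11110000, payload 000 (3 bits).
Byte 2: 0x9D = 10011101 (10xxxxxx ✓), payload 011101.
Byte 3: 0x90 = 10010000 (10xxxxxx ✓), payload 010000.
Byte 4: 0x92 = 10010010 (10xxxxxx ✓), payload 010010.
Concatenate: 000011101010000010010 = 0x1D412 (21 bits → U+1D412).

U+1D412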